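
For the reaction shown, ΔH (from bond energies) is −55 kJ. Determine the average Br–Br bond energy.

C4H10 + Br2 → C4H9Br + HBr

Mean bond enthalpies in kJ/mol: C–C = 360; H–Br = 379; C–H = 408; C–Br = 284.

Let D be the Br–Br bond energy.
Σ(broken) = 1×D + 3×360 + 10×408 = 5160 + D
Σ(formed) = 1×284 + 3×360 + 9×408 + 1×379 = 5415
ΔH = Σ(broken) − Σ(formed) = (5160 + D) − (5415) = −255 + D
Setting this equal to −55 kJ gives D = 200 kJ/mol.

D(Br–Br) ≈ 200 kJ/mol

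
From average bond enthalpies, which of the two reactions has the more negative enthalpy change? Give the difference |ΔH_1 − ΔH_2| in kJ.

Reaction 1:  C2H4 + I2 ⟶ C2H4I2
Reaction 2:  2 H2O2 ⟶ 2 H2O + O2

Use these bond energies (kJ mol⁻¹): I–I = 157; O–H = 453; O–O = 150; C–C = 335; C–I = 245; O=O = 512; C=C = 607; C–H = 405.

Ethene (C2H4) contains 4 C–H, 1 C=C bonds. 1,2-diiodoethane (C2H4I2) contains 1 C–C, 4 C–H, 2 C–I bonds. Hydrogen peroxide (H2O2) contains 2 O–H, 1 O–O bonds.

Reaction 1:
  Bonds broken (reactants):
    C–H: 4 × 405 = 1620
    C=C: 1 × 607 = 607
    I–I: 1 × 157 = 157
    Σ(broken) = 2384 kJ
  Bonds formed (products):
    C–C: 1 × 335 = 335
    C–H: 4 × 405 = 1620
    C–I: 2 × 245 = 490
    Σ(formed) = 2445 kJ
  ΔH_1 = 2384 − 2445 = −61 kJ
Reaction 2:
  Bonds broken (reactants):
    O–H: 4 × 453 = 1812
    O–O: 2 × 150 = 300
    Σ(broken) = 2112 kJ
  Bonds formed (products):
    O–H: 4 × 453 = 1812
    O=O: 1 × 512 = 512
    Σ(formed) = 2324 kJ
  ΔH_2 = 2112 − 2324 = −212 kJ
ΔH_1 − ΔH_2 = +151 kJ, so reaction 2 has the more negative ΔH; |ΔH_1 − ΔH_2| = 151 kJ.

Reaction 2, by 151 kJ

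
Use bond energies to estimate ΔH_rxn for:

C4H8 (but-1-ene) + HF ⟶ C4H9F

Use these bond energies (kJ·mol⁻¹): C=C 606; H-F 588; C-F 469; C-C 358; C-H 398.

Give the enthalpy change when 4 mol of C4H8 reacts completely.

Bonds broken (reactants):
  C-C: 2 × 358 = 716
  C-H: 8 × 398 = 3184
  C=C: 1 × 606 = 606
  H-F: 1 × 588 = 588
  Σ(broken) = 5094 kJ
Bonds formed (products):
  C-C: 3 × 358 = 1074
  C-F: 1 × 469 = 469
  C-H: 9 × 398 = 3582
  Σ(formed) = 5125 kJ
ΔH = Σ(broken) − Σ(formed) = 5094 − 5125 = −31 kJ
For 4× the reaction as written: 4 × (−31) = −124 kJ

ΔH = −124 kJ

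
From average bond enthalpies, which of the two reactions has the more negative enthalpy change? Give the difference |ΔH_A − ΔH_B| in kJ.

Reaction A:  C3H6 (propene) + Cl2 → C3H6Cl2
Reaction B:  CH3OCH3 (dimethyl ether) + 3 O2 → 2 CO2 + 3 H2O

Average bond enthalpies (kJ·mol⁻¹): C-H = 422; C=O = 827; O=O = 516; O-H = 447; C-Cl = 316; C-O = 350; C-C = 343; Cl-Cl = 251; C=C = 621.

Reaction B, by 1107 kJ

Reaction A:
  Bonds broken (reactants):
    C-C: 1 × 343 = 343
    C-H: 6 × 422 = 2532
    C=C: 1 × 621 = 621
    Cl-Cl: 1 × 251 = 251
    Σ(broken) = 3747 kJ
  Bonds formed (products):
    C-C: 2 × 343 = 686
    C-Cl: 2 × 316 = 632
    C-H: 6 × 422 = 2532
    Σ(formed) = 3850 kJ
  ΔH_A = 3747 − 3850 = −103 kJ
Reaction B:
  Bonds broken (reactants):
    C-H: 6 × 422 = 2532
    C-O: 2 × 350 = 700
    O=O: 3 × 516 = 1548
    Σ(broken) = 4780 kJ
  Bonds formed (products):
    C=O: 4 × 827 = 3308
    O-H: 6 × 447 = 2682
    Σ(formed) = 5990 kJ
  ΔH_B = 4780 − 5990 = −1210 kJ
ΔH_A − ΔH_B = +1107 kJ, so reaction B has the more negative ΔH; |ΔH_A − ΔH_B| = 1107 kJ.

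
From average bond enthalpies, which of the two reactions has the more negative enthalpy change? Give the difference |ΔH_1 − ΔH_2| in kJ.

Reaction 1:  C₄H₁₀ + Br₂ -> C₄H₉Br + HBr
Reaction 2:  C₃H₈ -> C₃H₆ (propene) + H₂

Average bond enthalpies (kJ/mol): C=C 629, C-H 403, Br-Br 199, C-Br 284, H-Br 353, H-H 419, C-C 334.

Reaction 1, by 127 kJ

Reaction 1:
  Bonds broken (reactants):
    Br-Br: 1 × 199 = 199
    C-C: 3 × 334 = 1002
    C-H: 10 × 403 = 4030
    Σ(broken) = 5231 kJ
  Bonds formed (products):
    C-Br: 1 × 284 = 284
    C-C: 3 × 334 = 1002
    C-H: 9 × 403 = 3627
    H-Br: 1 × 353 = 353
    Σ(formed) = 5266 kJ
  ΔH_1 = 5231 − 5266 = −35 kJ
Reaction 2:
  Bonds broken (reactants):
    C-C: 2 × 334 = 668
    C-H: 8 × 403 = 3224
    Σ(broken) = 3892 kJ
  Bonds formed (products):
    C-C: 1 × 334 = 334
    C-H: 6 × 403 = 2418
    C=C: 1 × 629 = 629
    H-H: 1 × 419 = 419
    Σ(formed) = 3800 kJ
  ΔH_2 = 3892 − 3800 = +92 kJ
ΔH_1 − ΔH_2 = −127 kJ, so reaction 1 has the more negative ΔH; |ΔH_1 − ΔH_2| = 127 kJ.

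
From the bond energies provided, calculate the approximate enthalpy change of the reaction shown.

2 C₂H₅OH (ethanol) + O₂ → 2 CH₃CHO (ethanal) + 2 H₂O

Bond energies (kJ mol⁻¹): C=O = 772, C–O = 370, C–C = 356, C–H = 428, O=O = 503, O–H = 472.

Bonds broken (reactants):
  C–C: 2 × 356 = 712
  C–H: 10 × 428 = 4280
  C–O: 2 × 370 = 740
  O–H: 2 × 472 = 944
  O=O: 1 × 503 = 503
  Σ(broken) = 7179 kJ
Bonds formed (products):
  C–C: 2 × 356 = 712
  C–H: 8 × 428 = 3424
  C=O: 2 × 772 = 1544
  O–H: 4 × 472 = 1888
  Σ(formed) = 7568 kJ
ΔH = Σ(broken) − Σ(formed) = 7179 − 7568 = −389 kJ

ΔH ≈ −389 kJ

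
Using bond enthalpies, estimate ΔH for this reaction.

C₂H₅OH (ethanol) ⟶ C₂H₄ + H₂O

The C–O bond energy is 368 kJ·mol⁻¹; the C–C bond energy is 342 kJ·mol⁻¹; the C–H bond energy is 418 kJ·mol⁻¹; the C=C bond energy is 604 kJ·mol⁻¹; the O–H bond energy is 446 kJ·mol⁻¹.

ΔH ≈ +78 kJ

Bonds broken (reactants):
  C–C: 1 × 342 = 342
  C–H: 5 × 418 = 2090
  C–O: 1 × 368 = 368
  O–H: 1 × 446 = 446
  Σ(broken) = 3246 kJ
Bonds formed (products):
  C–H: 4 × 418 = 1672
  C=C: 1 × 604 = 604
  O–H: 2 × 446 = 892
  Σ(formed) = 3168 kJ
ΔH = Σ(broken) − Σ(formed) = 3246 − 3168 = +78 kJ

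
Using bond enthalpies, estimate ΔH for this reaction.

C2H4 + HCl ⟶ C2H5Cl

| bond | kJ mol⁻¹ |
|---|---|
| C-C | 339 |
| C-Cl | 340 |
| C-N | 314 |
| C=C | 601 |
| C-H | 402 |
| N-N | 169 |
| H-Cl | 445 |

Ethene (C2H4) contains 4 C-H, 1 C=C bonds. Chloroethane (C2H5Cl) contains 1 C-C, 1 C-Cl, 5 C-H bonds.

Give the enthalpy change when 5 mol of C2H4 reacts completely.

ΔH = −175 kJ

Bonds broken (reactants):
  C-H: 4 × 402 = 1608
  C=C: 1 × 601 = 601
  H-Cl: 1 × 445 = 445
  Σ(broken) = 2654 kJ
Bonds formed (products):
  C-C: 1 × 339 = 339
  C-Cl: 1 × 340 = 340
  C-H: 5 × 402 = 2010
  Σ(formed) = 2689 kJ
ΔH = Σ(broken) − Σ(formed) = 2654 − 2689 = −35 kJ
For 5× the reaction as written: 5 × (−35) = −175 kJ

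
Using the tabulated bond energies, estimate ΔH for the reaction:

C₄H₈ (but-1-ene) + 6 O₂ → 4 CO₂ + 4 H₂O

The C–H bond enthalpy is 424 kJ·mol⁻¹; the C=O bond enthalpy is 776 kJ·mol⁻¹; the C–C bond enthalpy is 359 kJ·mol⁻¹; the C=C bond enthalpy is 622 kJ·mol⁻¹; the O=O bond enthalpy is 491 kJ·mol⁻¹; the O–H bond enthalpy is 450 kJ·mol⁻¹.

ΔH ≈ −2130 kJ

Bonds broken (reactants):
  C–C: 2 × 359 = 718
  C–H: 8 × 424 = 3392
  C=C: 1 × 622 = 622
  O=O: 6 × 491 = 2946
  Σ(broken) = 7678 kJ
Bonds formed (products):
  C=O: 8 × 776 = 6208
  O–H: 8 × 450 = 3600
  Σ(formed) = 9808 kJ
ΔH = Σ(broken) − Σ(formed) = 7678 − 9808 = −2130 kJ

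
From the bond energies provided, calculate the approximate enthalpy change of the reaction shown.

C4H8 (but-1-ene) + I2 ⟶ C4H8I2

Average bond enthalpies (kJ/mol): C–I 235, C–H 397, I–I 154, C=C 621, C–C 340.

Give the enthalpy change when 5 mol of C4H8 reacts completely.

ΔH = −175 kJ

Bonds broken (reactants):
  C–C: 2 × 340 = 680
  C–H: 8 × 397 = 3176
  C=C: 1 × 621 = 621
  I–I: 1 × 154 = 154
  Σ(broken) = 4631 kJ
Bonds formed (products):
  C–C: 3 × 340 = 1020
  C–H: 8 × 397 = 3176
  C–I: 2 × 235 = 470
  Σ(formed) = 4666 kJ
ΔH = Σ(broken) − Σ(formed) = 4631 − 4666 = −35 kJ
For 5× the reaction as written: 5 × (−35) = −175 kJ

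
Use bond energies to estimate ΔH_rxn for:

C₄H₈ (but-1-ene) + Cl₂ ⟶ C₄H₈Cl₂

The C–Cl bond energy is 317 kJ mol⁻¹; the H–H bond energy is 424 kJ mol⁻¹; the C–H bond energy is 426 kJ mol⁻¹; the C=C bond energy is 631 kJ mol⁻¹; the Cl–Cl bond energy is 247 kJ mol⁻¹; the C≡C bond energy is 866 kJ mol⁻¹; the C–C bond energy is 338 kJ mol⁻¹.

Bonds broken (reactants):
  C–C: 2 × 338 = 676
  C–H: 8 × 426 = 3408
  C=C: 1 × 631 = 631
  Cl–Cl: 1 × 247 = 247
  Σ(broken) = 4962 kJ
Bonds formed (products):
  C–C: 3 × 338 = 1014
  C–Cl: 2 × 317 = 634
  C–H: 8 × 426 = 3408
  Σ(formed) = 5056 kJ
ΔH = Σ(broken) − Σ(formed) = 4962 − 5056 = −94 kJ

ΔH ≈ −94 kJ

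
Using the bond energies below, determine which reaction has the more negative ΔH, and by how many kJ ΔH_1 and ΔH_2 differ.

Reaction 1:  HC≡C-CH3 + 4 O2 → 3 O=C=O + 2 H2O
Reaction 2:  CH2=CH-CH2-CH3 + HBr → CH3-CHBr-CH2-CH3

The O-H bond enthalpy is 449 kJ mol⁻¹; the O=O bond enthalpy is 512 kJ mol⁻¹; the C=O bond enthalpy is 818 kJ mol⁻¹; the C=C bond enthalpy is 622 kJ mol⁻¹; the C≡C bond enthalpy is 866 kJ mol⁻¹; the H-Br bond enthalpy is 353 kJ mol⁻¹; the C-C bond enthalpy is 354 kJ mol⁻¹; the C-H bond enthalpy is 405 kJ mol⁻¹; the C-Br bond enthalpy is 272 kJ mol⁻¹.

Reaction 1, by 1760 kJ

Reaction 1:
  Bonds broken (reactants):
    C≡C: 1 × 866 = 866
    C-C: 1 × 354 = 354
    C-H: 4 × 405 = 1620
    O=O: 4 × 512 = 2048
    Σ(broken) = 4888 kJ
  Bonds formed (products):
    C=O: 6 × 818 = 4908
    O-H: 4 × 449 = 1796
    Σ(formed) = 6704 kJ
  ΔH_1 = 4888 − 6704 = −1816 kJ
Reaction 2:
  Bonds broken (reactants):
    C-C: 2 × 354 = 708
    C-H: 8 × 405 = 3240
    C=C: 1 × 622 = 622
    H-Br: 1 × 353 = 353
    Σ(broken) = 4923 kJ
  Bonds formed (products):
    C-Br: 1 × 272 = 272
    C-C: 3 × 354 = 1062
    C-H: 9 × 405 = 3645
    Σ(formed) = 4979 kJ
  ΔH_2 = 4923 − 4979 = −56 kJ
ΔH_1 − ΔH_2 = −1760 kJ, so reaction 1 has the more negative ΔH; |ΔH_1 − ΔH_2| = 1760 kJ.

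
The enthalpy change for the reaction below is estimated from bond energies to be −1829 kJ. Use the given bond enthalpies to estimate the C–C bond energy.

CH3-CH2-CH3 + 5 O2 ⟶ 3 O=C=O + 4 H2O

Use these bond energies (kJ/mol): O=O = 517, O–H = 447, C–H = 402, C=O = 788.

D(C–C) ≈ 337 kJ/mol

Let D be the C–C bond energy.
Σ(broken) = 2×D + 8×402 + 5×517 = 5801 + 2D
Σ(formed) = 6×788 + 8×447 = 8304
ΔH = Σ(broken) − Σ(formed) = (5801 + 2D) − (8304) = −2503 + 2D
Setting this equal to −1829 kJ gives 2D = 674, so D = 337 kJ/mol.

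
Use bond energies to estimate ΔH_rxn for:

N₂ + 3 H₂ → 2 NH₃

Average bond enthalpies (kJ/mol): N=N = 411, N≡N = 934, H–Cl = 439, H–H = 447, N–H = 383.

Bonds broken (reactants):
  H–H: 3 × 447 = 1341
  N≡N: 1 × 934 = 934
  Σ(broken) = 2275 kJ
Bonds formed (products):
  N–H: 6 × 383 = 2298
  Σ(formed) = 2298 kJ
ΔH = Σ(broken) − Σ(formed) = 2275 − 2298 = −23 kJ

ΔH ≈ −23 kJ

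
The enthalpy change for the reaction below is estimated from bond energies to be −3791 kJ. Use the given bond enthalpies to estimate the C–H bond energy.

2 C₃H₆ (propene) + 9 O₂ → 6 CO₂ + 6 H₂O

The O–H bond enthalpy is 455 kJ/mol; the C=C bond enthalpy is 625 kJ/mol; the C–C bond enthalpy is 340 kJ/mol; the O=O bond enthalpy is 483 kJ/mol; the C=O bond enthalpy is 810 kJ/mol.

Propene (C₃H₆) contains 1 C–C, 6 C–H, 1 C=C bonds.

Let D be the C–H bond energy.
Σ(broken) = 2×340 + 12×D + 2×625 + 9×483 = 6277 + 12D
Σ(formed) = 12×810 + 12×455 = 15180
ΔH = Σ(broken) − Σ(formed) = (6277 + 12D) − (15180) = −8903 + 12D
Setting this equal to −3791 kJ gives 12D = 5112, so D = 426 kJ/mol.

D(C–H) ≈ 426 kJ/mol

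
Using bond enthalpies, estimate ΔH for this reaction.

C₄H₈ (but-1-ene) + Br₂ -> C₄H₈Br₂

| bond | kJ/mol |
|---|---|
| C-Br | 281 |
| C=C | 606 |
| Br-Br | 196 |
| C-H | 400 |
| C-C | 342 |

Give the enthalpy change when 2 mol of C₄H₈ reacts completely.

ΔH = −204 kJ

Bonds broken (reactants):
  Br-Br: 1 × 196 = 196
  C-C: 2 × 342 = 684
  C-H: 8 × 400 = 3200
  C=C: 1 × 606 = 606
  Σ(broken) = 4686 kJ
Bonds formed (products):
  C-Br: 2 × 281 = 562
  C-C: 3 × 342 = 1026
  C-H: 8 × 400 = 3200
  Σ(formed) = 4788 kJ
ΔH = Σ(broken) − Σ(formed) = 4686 − 4788 = −102 kJ
For 2× the reaction as written: 2 × (−102) = −204 kJ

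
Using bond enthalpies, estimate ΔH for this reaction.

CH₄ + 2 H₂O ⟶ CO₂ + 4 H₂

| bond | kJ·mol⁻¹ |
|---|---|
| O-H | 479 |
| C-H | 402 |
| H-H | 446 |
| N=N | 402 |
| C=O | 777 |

ΔH ≈ +186 kJ

Bonds broken (reactants):
  C-H: 4 × 402 = 1608
  O-H: 4 × 479 = 1916
  Σ(broken) = 3524 kJ
Bonds formed (products):
  C=O: 2 × 777 = 1554
  H-H: 4 × 446 = 1784
  Σ(formed) = 3338 kJ
ΔH = Σ(broken) − Σ(formed) = 3524 − 3338 = +186 kJ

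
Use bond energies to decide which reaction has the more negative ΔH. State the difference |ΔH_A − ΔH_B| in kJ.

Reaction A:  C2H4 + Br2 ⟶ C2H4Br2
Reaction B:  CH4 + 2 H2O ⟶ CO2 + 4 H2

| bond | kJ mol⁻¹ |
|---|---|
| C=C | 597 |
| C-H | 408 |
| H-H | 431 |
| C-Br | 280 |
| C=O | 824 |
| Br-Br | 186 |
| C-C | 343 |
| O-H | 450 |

Reaction A:
  Bonds broken (reactants):
    Br-Br: 1 × 186 = 186
    C-H: 4 × 408 = 1632
    C=C: 1 × 597 = 597
    Σ(broken) = 2415 kJ
  Bonds formed (products):
    C-Br: 2 × 280 = 560
    C-C: 1 × 343 = 343
    C-H: 4 × 408 = 1632
    Σ(formed) = 2535 kJ
  ΔH_A = 2415 − 2535 = −120 kJ
Reaction B:
  Bonds broken (reactants):
    C-H: 4 × 408 = 1632
    O-H: 4 × 450 = 1800
    Σ(broken) = 3432 kJ
  Bonds formed (products):
    C=O: 2 × 824 = 1648
    H-H: 4 × 431 = 1724
    Σ(formed) = 3372 kJ
  ΔH_B = 3432 − 3372 = +60 kJ
ΔH_A − ΔH_B = −180 kJ, so reaction A has the more negative ΔH; |ΔH_A − ΔH_B| = 180 kJ.

Reaction A, by 180 kJ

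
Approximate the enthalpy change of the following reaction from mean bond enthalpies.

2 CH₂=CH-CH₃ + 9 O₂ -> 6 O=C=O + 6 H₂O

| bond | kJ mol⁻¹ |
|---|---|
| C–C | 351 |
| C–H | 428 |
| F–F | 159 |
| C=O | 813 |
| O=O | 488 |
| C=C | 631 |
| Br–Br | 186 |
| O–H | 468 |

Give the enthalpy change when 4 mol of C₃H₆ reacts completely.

Bonds broken (reactants):
  C–C: 2 × 351 = 702
  C–H: 12 × 428 = 5136
  C=C: 2 × 631 = 1262
  O=O: 9 × 488 = 4392
  Σ(broken) = 11492 kJ
Bonds formed (products):
  C=O: 12 × 813 = 9756
  O–H: 12 × 468 = 5616
  Σ(formed) = 15372 kJ
ΔH = Σ(broken) − Σ(formed) = 11492 − 15372 = −3880 kJ
For 2× the reaction as written: 2 × (−3880) = −7760 kJ

ΔH = −7760 kJ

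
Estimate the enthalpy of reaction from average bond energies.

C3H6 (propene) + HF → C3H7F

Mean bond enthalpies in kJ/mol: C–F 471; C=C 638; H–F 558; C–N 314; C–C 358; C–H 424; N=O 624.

ΔH ≈ −57 kJ

Bonds broken (reactants):
  C–C: 1 × 358 = 358
  C–H: 6 × 424 = 2544
  C=C: 1 × 638 = 638
  H–F: 1 × 558 = 558
  Σ(broken) = 4098 kJ
Bonds formed (products):
  C–C: 2 × 358 = 716
  C–F: 1 × 471 = 471
  C–H: 7 × 424 = 2968
  Σ(formed) = 4155 kJ
ΔH = Σ(broken) − Σ(formed) = 4098 − 4155 = −57 kJ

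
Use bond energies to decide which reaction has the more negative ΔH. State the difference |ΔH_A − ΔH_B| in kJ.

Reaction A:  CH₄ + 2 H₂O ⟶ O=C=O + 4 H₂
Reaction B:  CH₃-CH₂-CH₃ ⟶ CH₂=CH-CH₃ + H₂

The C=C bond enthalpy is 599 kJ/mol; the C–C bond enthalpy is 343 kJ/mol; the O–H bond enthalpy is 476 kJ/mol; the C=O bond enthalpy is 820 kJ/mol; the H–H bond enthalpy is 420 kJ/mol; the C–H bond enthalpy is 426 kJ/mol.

Reaction A:
  Bonds broken (reactants):
    C–H: 4 × 426 = 1704
    O–H: 4 × 476 = 1904
    Σ(broken) = 3608 kJ
  Bonds formed (products):
    C=O: 2 × 820 = 1640
    H–H: 4 × 420 = 1680
    Σ(formed) = 3320 kJ
  ΔH_A = 3608 − 3320 = +288 kJ
Reaction B:
  Bonds broken (reactants):
    C–C: 2 × 343 = 686
    C–H: 8 × 426 = 3408
    Σ(broken) = 4094 kJ
  Bonds formed (products):
    C–C: 1 × 343 = 343
    C–H: 6 × 426 = 2556
    C=C: 1 × 599 = 599
    H–H: 1 × 420 = 420
    Σ(formed) = 3918 kJ
  ΔH_B = 4094 − 3918 = +176 kJ
ΔH_A − ΔH_B = +112 kJ, so reaction B has the more negative ΔH; |ΔH_A − ΔH_B| = 112 kJ.

Reaction B, by 112 kJ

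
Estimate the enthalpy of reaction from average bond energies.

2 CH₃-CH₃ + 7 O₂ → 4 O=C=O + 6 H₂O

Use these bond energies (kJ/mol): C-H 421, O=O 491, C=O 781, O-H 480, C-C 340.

Bonds broken (reactants):
  C-C: 2 × 340 = 680
  C-H: 12 × 421 = 5052
  O=O: 7 × 491 = 3437
  Σ(broken) = 9169 kJ
Bonds formed (products):
  C=O: 8 × 781 = 6248
  O-H: 12 × 480 = 5760
  Σ(formed) = 12008 kJ
ΔH = Σ(broken) − Σ(formed) = 9169 − 12008 = −2839 kJ

ΔH ≈ −2839 kJ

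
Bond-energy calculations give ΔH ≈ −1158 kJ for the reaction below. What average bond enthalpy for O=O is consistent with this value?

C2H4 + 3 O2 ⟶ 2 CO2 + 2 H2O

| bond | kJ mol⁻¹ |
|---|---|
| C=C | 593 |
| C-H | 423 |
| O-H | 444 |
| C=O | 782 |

Let D be the O=O bond energy.
Σ(broken) = 4×423 + 1×593 + 3×D = 2285 + 3D
Σ(formed) = 4×782 + 4×444 = 4904
ΔH = Σ(broken) − Σ(formed) = (2285 + 3D) − (4904) = −2619 + 3D
Setting this equal to −1158 kJ gives 3D = 1461, so D = 487 kJ/mol.

D(O=O) ≈ 487 kJ/mol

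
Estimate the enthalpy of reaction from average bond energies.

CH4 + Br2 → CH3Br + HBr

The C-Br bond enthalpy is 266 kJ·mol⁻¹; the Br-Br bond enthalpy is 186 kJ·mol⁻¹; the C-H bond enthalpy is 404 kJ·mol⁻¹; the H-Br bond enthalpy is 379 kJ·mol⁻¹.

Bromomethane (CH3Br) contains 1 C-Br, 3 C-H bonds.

Bonds broken (reactants):
  Br-Br: 1 × 186 = 186
  C-H: 4 × 404 = 1616
  Σ(broken) = 1802 kJ
Bonds formed (products):
  C-Br: 1 × 266 = 266
  C-H: 3 × 404 = 1212
  H-Br: 1 × 379 = 379
  Σ(formed) = 1857 kJ
ΔH = Σ(broken) − Σ(formed) = 1802 − 1857 = −55 kJ

ΔH ≈ −55 kJ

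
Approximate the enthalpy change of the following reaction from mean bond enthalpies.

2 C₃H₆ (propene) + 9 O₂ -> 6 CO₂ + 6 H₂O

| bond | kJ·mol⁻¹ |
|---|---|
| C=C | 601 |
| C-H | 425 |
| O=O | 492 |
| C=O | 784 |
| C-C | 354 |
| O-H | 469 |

Bonds broken (reactants):
  C-C: 2 × 354 = 708
  C-H: 12 × 425 = 5100
  C=C: 2 × 601 = 1202
  O=O: 9 × 492 = 4428
  Σ(broken) = 11438 kJ
Bonds formed (products):
  C=O: 12 × 784 = 9408
  O-H: 12 × 469 = 5628
  Σ(formed) = 15036 kJ
ΔH = Σ(broken) − Σ(formed) = 11438 − 15036 = −3598 kJ

ΔH ≈ −3598 kJ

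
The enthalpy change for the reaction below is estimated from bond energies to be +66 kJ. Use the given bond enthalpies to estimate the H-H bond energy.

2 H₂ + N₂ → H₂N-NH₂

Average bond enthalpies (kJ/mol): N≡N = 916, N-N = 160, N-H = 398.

Let D be the H-H bond energy.
Σ(broken) = 2×D + 1×916 = 916 + 2D
Σ(formed) = 4×398 + 1×160 = 1752
ΔH = Σ(broken) − Σ(formed) = (916 + 2D) − (1752) = −836 + 2D
Setting this equal to +66 kJ gives 2D = 902, so D = 451 kJ/mol.

D(H-H) ≈ 451 kJ/mol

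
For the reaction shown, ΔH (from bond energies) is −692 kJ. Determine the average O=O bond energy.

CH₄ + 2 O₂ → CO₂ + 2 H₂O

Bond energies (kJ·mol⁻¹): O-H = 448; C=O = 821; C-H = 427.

D(O=O) ≈ 517 kJ/mol

Let D be the O=O bond energy.
Σ(broken) = 4×427 + 2×D = 1708 + 2D
Σ(formed) = 2×821 + 4×448 = 3434
ΔH = Σ(broken) − Σ(formed) = (1708 + 2D) − (3434) = −1726 + 2D
Setting this equal to −692 kJ gives 2D = 1034, so D = 517 kJ/mol.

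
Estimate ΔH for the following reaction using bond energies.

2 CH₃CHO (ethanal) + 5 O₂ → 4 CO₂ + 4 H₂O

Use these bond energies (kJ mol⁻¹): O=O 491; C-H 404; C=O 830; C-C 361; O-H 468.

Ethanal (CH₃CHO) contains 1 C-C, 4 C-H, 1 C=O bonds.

Bonds broken (reactants):
  C-C: 2 × 361 = 722
  C-H: 8 × 404 = 3232
  C=O: 2 × 830 = 1660
  O=O: 5 × 491 = 2455
  Σ(broken) = 8069 kJ
Bonds formed (products):
  C=O: 8 × 830 = 6640
  O-H: 8 × 468 = 3744
  Σ(formed) = 10384 kJ
ΔH = Σ(broken) − Σ(formed) = 8069 − 10384 = −2315 kJ

ΔH ≈ −2315 kJ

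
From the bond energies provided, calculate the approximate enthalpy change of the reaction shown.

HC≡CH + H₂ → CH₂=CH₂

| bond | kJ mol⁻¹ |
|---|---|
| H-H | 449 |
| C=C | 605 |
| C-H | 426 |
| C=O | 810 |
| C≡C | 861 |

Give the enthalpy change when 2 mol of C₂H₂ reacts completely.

ΔH = −294 kJ

Bonds broken (reactants):
  C≡C: 1 × 861 = 861
  C-H: 2 × 426 = 852
  H-H: 1 × 449 = 449
  Σ(broken) = 2162 kJ
Bonds formed (products):
  C-H: 4 × 426 = 1704
  C=C: 1 × 605 = 605
  Σ(formed) = 2309 kJ
ΔH = Σ(broken) − Σ(formed) = 2162 − 2309 = −147 kJ
For 2× the reaction as written: 2 × (−147) = −294 kJ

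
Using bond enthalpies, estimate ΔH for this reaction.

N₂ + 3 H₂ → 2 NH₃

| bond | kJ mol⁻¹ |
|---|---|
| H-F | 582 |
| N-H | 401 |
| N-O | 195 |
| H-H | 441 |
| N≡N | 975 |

Bonds broken (reactants):
  H-H: 3 × 441 = 1323
  N≡N: 1 × 975 = 975
  Σ(broken) = 2298 kJ
Bonds formed (products):
  N-H: 6 × 401 = 2406
  Σ(formed) = 2406 kJ
ΔH = Σ(broken) − Σ(formed) = 2298 − 2406 = −108 kJ

ΔH ≈ −108 kJ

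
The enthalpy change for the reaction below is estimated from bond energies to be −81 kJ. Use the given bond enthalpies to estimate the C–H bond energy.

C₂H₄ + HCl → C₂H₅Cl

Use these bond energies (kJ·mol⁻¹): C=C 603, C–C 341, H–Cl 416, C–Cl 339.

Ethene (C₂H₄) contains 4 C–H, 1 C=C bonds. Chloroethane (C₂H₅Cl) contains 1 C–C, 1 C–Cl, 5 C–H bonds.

D(C–H) ≈ 420 kJ/mol

Let D be the C–H bond energy.
Σ(broken) = 4×D + 1×603 + 1×416 = 1019 + 4D
Σ(formed) = 1×341 + 1×339 + 5×D = 680 + 5D
ΔH = Σ(broken) − Σ(formed) = (1019 + 4D) − (680 + 5D) = +339 − D
Setting this equal to −81 kJ gives D = 420 kJ/mol.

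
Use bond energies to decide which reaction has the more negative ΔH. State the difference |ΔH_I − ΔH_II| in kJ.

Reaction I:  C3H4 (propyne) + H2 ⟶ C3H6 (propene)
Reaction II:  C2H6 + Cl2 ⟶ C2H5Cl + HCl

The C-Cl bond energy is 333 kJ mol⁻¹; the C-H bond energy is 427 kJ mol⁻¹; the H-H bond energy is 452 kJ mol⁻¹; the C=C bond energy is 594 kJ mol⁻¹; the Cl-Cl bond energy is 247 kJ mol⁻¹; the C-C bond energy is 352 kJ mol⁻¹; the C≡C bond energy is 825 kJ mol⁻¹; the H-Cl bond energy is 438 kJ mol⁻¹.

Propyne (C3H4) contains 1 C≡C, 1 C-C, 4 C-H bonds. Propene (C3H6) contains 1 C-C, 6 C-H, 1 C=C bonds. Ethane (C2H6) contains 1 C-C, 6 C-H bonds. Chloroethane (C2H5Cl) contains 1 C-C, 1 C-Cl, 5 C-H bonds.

Reaction I, by 74 kJ

Reaction I:
  Bonds broken (reactants):
    C≡C: 1 × 825 = 825
    C-C: 1 × 352 = 352
    C-H: 4 × 427 = 1708
    H-H: 1 × 452 = 452
    Σ(broken) = 3337 kJ
  Bonds formed (products):
    C-C: 1 × 352 = 352
    C-H: 6 × 427 = 2562
    C=C: 1 × 594 = 594
    Σ(formed) = 3508 kJ
  ΔH_I = 3337 − 3508 = −171 kJ
Reaction II:
  Bonds broken (reactants):
    C-C: 1 × 352 = 352
    C-H: 6 × 427 = 2562
    Cl-Cl: 1 × 247 = 247
    Σ(broken) = 3161 kJ
  Bonds formed (products):
    C-C: 1 × 352 = 352
    C-Cl: 1 × 333 = 333
    C-H: 5 × 427 = 2135
    H-Cl: 1 × 438 = 438
    Σ(formed) = 3258 kJ
  ΔH_II = 3161 − 3258 = −97 kJ
ΔH_I − ΔH_II = −74 kJ, so reaction I has the more negative ΔH; |ΔH_I − ΔH_II| = 74 kJ.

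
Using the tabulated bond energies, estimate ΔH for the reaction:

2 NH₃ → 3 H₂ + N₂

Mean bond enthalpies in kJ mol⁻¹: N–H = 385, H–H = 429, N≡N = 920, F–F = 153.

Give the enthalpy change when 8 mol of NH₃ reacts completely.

Bonds broken (reactants):
  N–H: 6 × 385 = 2310
  Σ(broken) = 2310 kJ
Bonds formed (products):
  H–H: 3 × 429 = 1287
  N≡N: 1 × 920 = 920
  Σ(formed) = 2207 kJ
ΔH = Σ(broken) − Σ(formed) = 2310 − 2207 = +103 kJ
For 4× the reaction as written: 4 × (+103) = +412 kJ

ΔH = +412 kJ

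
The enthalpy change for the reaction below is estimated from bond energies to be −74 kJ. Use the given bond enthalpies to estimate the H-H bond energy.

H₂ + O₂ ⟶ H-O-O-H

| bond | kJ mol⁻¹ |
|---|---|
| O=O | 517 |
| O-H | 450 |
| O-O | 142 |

D(H-H) ≈ 451 kJ/mol

Let D be the H-H bond energy.
Σ(broken) = 1×D + 1×517 = 517 + D
Σ(formed) = 2×450 + 1×142 = 1042
ΔH = Σ(broken) − Σ(formed) = (517 + D) − (1042) = −525 + D
Setting this equal to −74 kJ gives D = 451 kJ/mol.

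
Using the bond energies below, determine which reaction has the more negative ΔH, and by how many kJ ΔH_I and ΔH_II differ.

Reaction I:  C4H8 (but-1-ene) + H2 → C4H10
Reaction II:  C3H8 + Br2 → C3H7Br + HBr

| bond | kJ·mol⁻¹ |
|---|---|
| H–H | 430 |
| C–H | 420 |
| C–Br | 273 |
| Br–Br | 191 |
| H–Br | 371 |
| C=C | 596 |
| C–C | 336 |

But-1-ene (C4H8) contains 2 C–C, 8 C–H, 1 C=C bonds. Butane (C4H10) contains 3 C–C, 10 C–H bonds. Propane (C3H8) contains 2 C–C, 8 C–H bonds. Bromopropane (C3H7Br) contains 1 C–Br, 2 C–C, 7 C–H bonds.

Reaction I:
  Bonds broken (reactants):
    C–C: 2 × 336 = 672
    C–H: 8 × 420 = 3360
    C=C: 1 × 596 = 596
    H–H: 1 × 430 = 430
    Σ(broken) = 5058 kJ
  Bonds formed (products):
    C–C: 3 × 336 = 1008
    C–H: 10 × 420 = 4200
    Σ(formed) = 5208 kJ
  ΔH_I = 5058 − 5208 = −150 kJ
Reaction II:
  Bonds broken (reactants):
    Br–Br: 1 × 191 = 191
    C–C: 2 × 336 = 672
    C–H: 8 × 420 = 3360
    Σ(broken) = 4223 kJ
  Bonds formed (products):
    C–Br: 1 × 273 = 273
    C–C: 2 × 336 = 672
    C–H: 7 × 420 = 2940
    H–Br: 1 × 371 = 371
    Σ(formed) = 4256 kJ
  ΔH_II = 4223 − 4256 = −33 kJ
ΔH_I − ΔH_II = −117 kJ, so reaction I has the more negative ΔH; |ΔH_I − ΔH_II| = 117 kJ.

Reaction I, by 117 kJ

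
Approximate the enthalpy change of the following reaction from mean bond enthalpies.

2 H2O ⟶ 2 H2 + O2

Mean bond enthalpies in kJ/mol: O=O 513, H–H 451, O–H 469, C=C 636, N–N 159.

ΔH ≈ +461 kJ

Bonds broken (reactants):
  O–H: 4 × 469 = 1876
  Σ(broken) = 1876 kJ
Bonds formed (products):
  H–H: 2 × 451 = 902
  O=O: 1 × 513 = 513
  Σ(formed) = 1415 kJ
ΔH = Σ(broken) − Σ(formed) = 1876 − 1415 = +461 kJ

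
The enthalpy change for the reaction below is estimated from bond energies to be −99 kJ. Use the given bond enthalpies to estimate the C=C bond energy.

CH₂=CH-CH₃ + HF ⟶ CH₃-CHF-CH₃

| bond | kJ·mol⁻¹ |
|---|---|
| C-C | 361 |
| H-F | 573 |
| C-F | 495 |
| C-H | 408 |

D(C=C) ≈ 592 kJ/mol

Let D be the C=C bond energy.
Σ(broken) = 1×361 + 6×408 + 1×D + 1×573 = 3382 + D
Σ(formed) = 2×361 + 1×495 + 7×408 = 4073
ΔH = Σ(broken) − Σ(formed) = (3382 + D) − (4073) = −691 + D
Setting this equal to −99 kJ gives D = 592 kJ/mol.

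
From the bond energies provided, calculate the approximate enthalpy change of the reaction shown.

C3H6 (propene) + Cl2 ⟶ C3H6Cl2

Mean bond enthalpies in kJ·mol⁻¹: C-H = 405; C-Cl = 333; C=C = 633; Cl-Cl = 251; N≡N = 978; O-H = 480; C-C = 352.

Bonds broken (reactants):
  C-C: 1 × 352 = 352
  C-H: 6 × 405 = 2430
  C=C: 1 × 633 = 633
  Cl-Cl: 1 × 251 = 251
  Σ(broken) = 3666 kJ
Bonds formed (products):
  C-C: 2 × 352 = 704
  C-Cl: 2 × 333 = 666
  C-H: 6 × 405 = 2430
  Σ(formed) = 3800 kJ
ΔH = Σ(broken) − Σ(formed) = 3666 − 3800 = −134 kJ

ΔH ≈ −134 kJ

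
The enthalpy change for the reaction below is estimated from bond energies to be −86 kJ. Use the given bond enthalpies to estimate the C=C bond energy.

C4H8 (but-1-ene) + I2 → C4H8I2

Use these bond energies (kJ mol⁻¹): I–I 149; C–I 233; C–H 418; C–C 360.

D(C=C) ≈ 591 kJ/mol

Let D be the C=C bond energy.
Σ(broken) = 2×360 + 8×418 + 1×D + 1×149 = 4213 + D
Σ(formed) = 3×360 + 8×418 + 2×233 = 4890
ΔH = Σ(broken) − Σ(formed) = (4213 + D) − (4890) = −677 + D
Setting this equal to −86 kJ gives D = 591 kJ/mol.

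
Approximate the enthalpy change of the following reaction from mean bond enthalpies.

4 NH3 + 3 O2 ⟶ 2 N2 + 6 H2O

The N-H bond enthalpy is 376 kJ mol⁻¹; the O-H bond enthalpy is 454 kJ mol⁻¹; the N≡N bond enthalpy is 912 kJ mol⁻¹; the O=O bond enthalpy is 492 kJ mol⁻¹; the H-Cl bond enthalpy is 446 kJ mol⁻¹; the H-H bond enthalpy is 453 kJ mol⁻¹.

Bonds broken (reactants):
  N-H: 12 × 376 = 4512
  O=O: 3 × 492 = 1476
  Σ(broken) = 5988 kJ
Bonds formed (products):
  N≡N: 2 × 912 = 1824
  O-H: 12 × 454 = 5448
  Σ(formed) = 7272 kJ
ΔH = Σ(broken) − Σ(formed) = 5988 − 7272 = −1284 kJ

ΔH ≈ −1284 kJ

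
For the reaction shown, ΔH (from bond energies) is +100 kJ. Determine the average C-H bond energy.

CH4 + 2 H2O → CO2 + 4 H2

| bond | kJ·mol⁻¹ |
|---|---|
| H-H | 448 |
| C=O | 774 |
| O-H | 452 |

Let D be the C-H bond energy.
Σ(broken) = 4×D + 4×452 = 1808 + 4D
Σ(formed) = 2×774 + 4×448 = 3340
ΔH = Σ(broken) − Σ(formed) = (1808 + 4D) − (3340) = −1532 + 4D
Setting this equal to +100 kJ gives 4D = 1632, so D = 408 kJ/mol.

D(C-H) ≈ 408 kJ/mol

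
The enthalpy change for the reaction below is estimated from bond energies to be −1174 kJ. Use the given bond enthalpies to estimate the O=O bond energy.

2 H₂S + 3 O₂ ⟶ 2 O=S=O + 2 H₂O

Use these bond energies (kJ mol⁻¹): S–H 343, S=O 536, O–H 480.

D(O=O) ≈ 506 kJ/mol

Let D be the O=O bond energy.
Σ(broken) = 3×D + 4×343 = 1372 + 3D
Σ(formed) = 4×480 + 4×536 = 4064
ΔH = Σ(broken) − Σ(formed) = (1372 + 3D) − (4064) = −2692 + 3D
Setting this equal to −1174 kJ gives 3D = 1518, so D = 506 kJ/mol.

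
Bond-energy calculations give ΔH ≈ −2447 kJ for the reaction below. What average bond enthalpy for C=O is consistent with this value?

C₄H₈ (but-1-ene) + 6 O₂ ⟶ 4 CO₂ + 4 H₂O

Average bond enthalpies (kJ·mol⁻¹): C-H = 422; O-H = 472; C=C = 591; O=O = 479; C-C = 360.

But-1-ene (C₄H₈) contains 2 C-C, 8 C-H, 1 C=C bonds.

Let D be the C=O bond energy.
Σ(broken) = 2×360 + 8×422 + 1×591 + 6×479 = 7561
Σ(formed) = 8×D + 8×472 = 3776 + 8D
ΔH = Σ(broken) − Σ(formed) = (7561) − (3776 + 8D) = +3785 − 8D
Setting this equal to −2447 kJ gives 8D = 6232, so D = 779 kJ/mol.

D(C=O) ≈ 779 kJ/mol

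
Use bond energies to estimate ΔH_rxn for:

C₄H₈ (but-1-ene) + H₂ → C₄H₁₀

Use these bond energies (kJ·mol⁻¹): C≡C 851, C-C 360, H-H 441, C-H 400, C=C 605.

ΔH ≈ −114 kJ

Bonds broken (reactants):
  C-C: 2 × 360 = 720
  C-H: 8 × 400 = 3200
  C=C: 1 × 605 = 605
  H-H: 1 × 441 = 441
  Σ(broken) = 4966 kJ
Bonds formed (products):
  C-C: 3 × 360 = 1080
  C-H: 10 × 400 = 4000
  Σ(formed) = 5080 kJ
ΔH = Σ(broken) − Σ(formed) = 4966 − 5080 = −114 kJ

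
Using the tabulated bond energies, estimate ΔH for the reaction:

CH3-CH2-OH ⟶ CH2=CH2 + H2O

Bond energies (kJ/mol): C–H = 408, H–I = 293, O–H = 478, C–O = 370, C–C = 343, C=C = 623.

ΔH ≈ +20 kJ

Bonds broken (reactants):
  C–C: 1 × 343 = 343
  C–H: 5 × 408 = 2040
  C–O: 1 × 370 = 370
  O–H: 1 × 478 = 478
  Σ(broken) = 3231 kJ
Bonds formed (products):
  C–H: 4 × 408 = 1632
  C=C: 1 × 623 = 623
  O–H: 2 × 478 = 956
  Σ(formed) = 3211 kJ
ΔH = Σ(broken) − Σ(formed) = 3231 − 3211 = +20 kJ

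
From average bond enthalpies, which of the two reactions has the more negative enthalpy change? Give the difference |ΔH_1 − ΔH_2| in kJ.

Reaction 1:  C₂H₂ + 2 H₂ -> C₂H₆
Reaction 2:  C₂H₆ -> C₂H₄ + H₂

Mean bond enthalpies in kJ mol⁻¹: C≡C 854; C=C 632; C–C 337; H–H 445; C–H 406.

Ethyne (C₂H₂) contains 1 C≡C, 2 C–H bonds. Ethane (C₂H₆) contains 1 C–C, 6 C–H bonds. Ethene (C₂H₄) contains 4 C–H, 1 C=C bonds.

Reaction 1:
  Bonds broken (reactants):
    C≡C: 1 × 854 = 854
    C–H: 2 × 406 = 812
    H–H: 2 × 445 = 890
    Σ(broken) = 2556 kJ
  Bonds formed (products):
    C–C: 1 × 337 = 337
    C–H: 6 × 406 = 2436
    Σ(formed) = 2773 kJ
  ΔH_1 = 2556 − 2773 = −217 kJ
Reaction 2:
  Bonds broken (reactants):
    C–C: 1 × 337 = 337
    C–H: 6 × 406 = 2436
    Σ(broken) = 2773 kJ
  Bonds formed (products):
    C–H: 4 × 406 = 1624
    C=C: 1 × 632 = 632
    H–H: 1 × 445 = 445
    Σ(formed) = 2701 kJ
  ΔH_2 = 2773 − 2701 = +72 kJ
ΔH_1 − ΔH_2 = −289 kJ, so reaction 1 has the more negative ΔH; |ΔH_1 − ΔH_2| = 289 kJ.

Reaction 1, by 289 kJ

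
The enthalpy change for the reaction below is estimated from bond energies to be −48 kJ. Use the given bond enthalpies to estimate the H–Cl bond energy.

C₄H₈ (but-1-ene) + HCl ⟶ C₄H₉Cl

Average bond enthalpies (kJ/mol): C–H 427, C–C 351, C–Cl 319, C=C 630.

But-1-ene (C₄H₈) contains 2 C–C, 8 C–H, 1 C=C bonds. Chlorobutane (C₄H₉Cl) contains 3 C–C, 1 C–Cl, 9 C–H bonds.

Let D be the H–Cl bond energy.
Σ(broken) = 2×351 + 8×427 + 1×630 + 1×D = 4748 + D
Σ(formed) = 3×351 + 1×319 + 9×427 = 5215
ΔH = Σ(broken) − Σ(formed) = (4748 + D) − (5215) = −467 + D
Setting this equal to −48 kJ gives D = 419 kJ/mol.

D(H–Cl) ≈ 419 kJ/mol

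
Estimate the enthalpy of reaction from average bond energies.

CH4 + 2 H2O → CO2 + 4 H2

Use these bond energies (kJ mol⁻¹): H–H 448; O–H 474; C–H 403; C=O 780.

ΔH ≈ +156 kJ

Bonds broken (reactants):
  C–H: 4 × 403 = 1612
  O–H: 4 × 474 = 1896
  Σ(broken) = 3508 kJ
Bonds formed (products):
  C=O: 2 × 780 = 1560
  H–H: 4 × 448 = 1792
  Σ(formed) = 3352 kJ
ΔH = Σ(broken) − Σ(formed) = 3508 − 3352 = +156 kJ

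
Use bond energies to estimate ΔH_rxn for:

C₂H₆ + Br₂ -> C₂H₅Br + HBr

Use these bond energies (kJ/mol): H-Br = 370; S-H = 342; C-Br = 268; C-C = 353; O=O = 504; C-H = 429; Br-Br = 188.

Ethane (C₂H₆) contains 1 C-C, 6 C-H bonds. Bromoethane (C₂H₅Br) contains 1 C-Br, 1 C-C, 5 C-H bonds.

Bonds broken (reactants):
  Br-Br: 1 × 188 = 188
  C-C: 1 × 353 = 353
  C-H: 6 × 429 = 2574
  Σ(broken) = 3115 kJ
Bonds formed (products):
  C-Br: 1 × 268 = 268
  C-C: 1 × 353 = 353
  C-H: 5 × 429 = 2145
  H-Br: 1 × 370 = 370
  Σ(formed) = 3136 kJ
ΔH = Σ(broken) − Σ(formed) = 3115 − 3136 = −21 kJ

ΔH ≈ −21 kJ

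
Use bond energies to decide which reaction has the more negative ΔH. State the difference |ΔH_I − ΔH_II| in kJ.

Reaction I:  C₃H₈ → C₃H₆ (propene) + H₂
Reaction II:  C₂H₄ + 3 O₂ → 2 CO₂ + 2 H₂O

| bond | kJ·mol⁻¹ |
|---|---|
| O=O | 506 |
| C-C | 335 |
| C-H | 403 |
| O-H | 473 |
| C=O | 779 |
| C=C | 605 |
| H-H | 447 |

Reaction II, by 1362 kJ

Reaction I:
  Bonds broken (reactants):
    C-C: 2 × 335 = 670
    C-H: 8 × 403 = 3224
    Σ(broken) = 3894 kJ
  Bonds formed (products):
    C-C: 1 × 335 = 335
    C-H: 6 × 403 = 2418
    C=C: 1 × 605 = 605
    H-H: 1 × 447 = 447
    Σ(formed) = 3805 kJ
  ΔH_I = 3894 − 3805 = +89 kJ
Reaction II:
  Bonds broken (reactants):
    C-H: 4 × 403 = 1612
    C=C: 1 × 605 = 605
    O=O: 3 × 506 = 1518
    Σ(broken) = 3735 kJ
  Bonds formed (products):
    C=O: 4 × 779 = 3116
    O-H: 4 × 473 = 1892
    Σ(formed) = 5008 kJ
  ΔH_II = 3735 − 5008 = −1273 kJ
ΔH_I − ΔH_II = +1362 kJ, so reaction II has the more negative ΔH; |ΔH_I − ΔH_II| = 1362 kJ.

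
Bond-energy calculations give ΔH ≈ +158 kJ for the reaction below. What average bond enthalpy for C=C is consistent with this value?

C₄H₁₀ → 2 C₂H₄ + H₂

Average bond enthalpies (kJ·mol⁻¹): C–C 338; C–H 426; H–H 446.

Let D be the C=C bond energy.
Σ(broken) = 3×338 + 10×426 = 5274
Σ(formed) = 8×426 + 2×D + 1×446 = 3854 + 2D
ΔH = Σ(broken) − Σ(formed) = (5274) − (3854 + 2D) = +1420 − 2D
Setting this equal to +158 kJ gives 2D = 1262, so D = 631 kJ/mol.

D(C=C) ≈ 631 kJ/mol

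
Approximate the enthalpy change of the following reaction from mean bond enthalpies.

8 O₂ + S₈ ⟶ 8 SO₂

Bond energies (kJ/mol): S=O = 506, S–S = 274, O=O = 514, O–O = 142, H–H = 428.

Bonds broken (reactants):
  O=O: 8 × 514 = 4112
  S–S: 8 × 274 = 2192
  Σ(broken) = 6304 kJ
Bonds formed (products):
  S=O: 16 × 506 = 8096
  Σ(formed) = 8096 kJ
ΔH = Σ(broken) − Σ(formed) = 6304 − 8096 = −1792 kJ

ΔH ≈ −1792 kJ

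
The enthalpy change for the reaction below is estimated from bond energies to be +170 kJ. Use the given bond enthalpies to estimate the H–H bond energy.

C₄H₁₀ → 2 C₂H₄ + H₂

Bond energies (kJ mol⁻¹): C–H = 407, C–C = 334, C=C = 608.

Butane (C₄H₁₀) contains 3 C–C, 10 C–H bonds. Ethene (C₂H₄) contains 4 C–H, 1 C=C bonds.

D(H–H) ≈ 430 kJ/mol

Let D be the H–H bond energy.
Σ(broken) = 3×334 + 10×407 = 5072
Σ(formed) = 8×407 + 2×608 + 1×D = 4472 + D
ΔH = Σ(broken) − Σ(formed) = (5072) − (4472 + D) = +600 − D
Setting this equal to +170 kJ gives D = 430 kJ/mol.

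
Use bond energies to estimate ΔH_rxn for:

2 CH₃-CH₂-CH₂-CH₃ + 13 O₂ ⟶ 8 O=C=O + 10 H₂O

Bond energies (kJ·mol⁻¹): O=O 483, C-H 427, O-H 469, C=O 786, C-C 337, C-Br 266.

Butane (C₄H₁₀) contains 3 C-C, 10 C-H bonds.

Bonds broken (reactants):
  C-C: 6 × 337 = 2022
  C-H: 20 × 427 = 8540
  O=O: 13 × 483 = 6279
  Σ(broken) = 16841 kJ
Bonds formed (products):
  C=O: 16 × 786 = 12576
  O-H: 20 × 469 = 9380
  Σ(formed) = 21956 kJ
ΔH = Σ(broken) − Σ(formed) = 16841 − 21956 = −5115 kJ

ΔH ≈ −5115 kJ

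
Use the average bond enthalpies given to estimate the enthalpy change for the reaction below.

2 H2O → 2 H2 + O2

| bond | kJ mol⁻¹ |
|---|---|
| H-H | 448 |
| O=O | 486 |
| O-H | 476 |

ΔH ≈ +522 kJ

Bonds broken (reactants):
  O-H: 4 × 476 = 1904
  Σ(broken) = 1904 kJ
Bonds formed (products):
  H-H: 2 × 448 = 896
  O=O: 1 × 486 = 486
  Σ(formed) = 1382 kJ
ΔH = Σ(broken) − Σ(formed) = 1904 − 1382 = +522 kJ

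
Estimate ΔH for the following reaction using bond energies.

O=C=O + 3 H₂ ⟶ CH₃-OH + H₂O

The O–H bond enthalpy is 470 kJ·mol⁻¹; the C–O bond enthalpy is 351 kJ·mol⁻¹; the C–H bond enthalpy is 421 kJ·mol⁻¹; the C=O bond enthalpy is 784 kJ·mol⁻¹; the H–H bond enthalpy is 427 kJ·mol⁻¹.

Bonds broken (reactants):
  C=O: 2 × 784 = 1568
  H–H: 3 × 427 = 1281
  Σ(broken) = 2849 kJ
Bonds formed (products):
  C–H: 3 × 421 = 1263
  C–O: 1 × 351 = 351
  O–H: 3 × 470 = 1410
  Σ(formed) = 3024 kJ
ΔH = Σ(broken) − Σ(formed) = 2849 − 3024 = −175 kJ

ΔH ≈ −175 kJ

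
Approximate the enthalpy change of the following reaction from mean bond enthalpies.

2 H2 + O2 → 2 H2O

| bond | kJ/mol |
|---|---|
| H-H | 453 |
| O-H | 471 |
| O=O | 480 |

ΔH ≈ −498 kJ

Bonds broken (reactants):
  H-H: 2 × 453 = 906
  O=O: 1 × 480 = 480
  Σ(broken) = 1386 kJ
Bonds formed (products):
  O-H: 4 × 471 = 1884
  Σ(formed) = 1884 kJ
ΔH = Σ(broken) − Σ(formed) = 1386 − 1884 = −498 kJ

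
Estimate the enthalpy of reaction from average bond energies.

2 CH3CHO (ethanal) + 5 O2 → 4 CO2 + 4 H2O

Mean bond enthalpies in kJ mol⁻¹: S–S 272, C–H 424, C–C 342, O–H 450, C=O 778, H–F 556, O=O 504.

Bonds broken (reactants):
  C–C: 2 × 342 = 684
  C–H: 8 × 424 = 3392
  C=O: 2 × 778 = 1556
  O=O: 5 × 504 = 2520
  Σ(broken) = 8152 kJ
Bonds formed (products):
  C=O: 8 × 778 = 6224
  O–H: 8 × 450 = 3600
  Σ(formed) = 9824 kJ
ΔH = Σ(broken) − Σ(formed) = 8152 − 9824 = −1672 kJ

ΔH ≈ −1672 kJ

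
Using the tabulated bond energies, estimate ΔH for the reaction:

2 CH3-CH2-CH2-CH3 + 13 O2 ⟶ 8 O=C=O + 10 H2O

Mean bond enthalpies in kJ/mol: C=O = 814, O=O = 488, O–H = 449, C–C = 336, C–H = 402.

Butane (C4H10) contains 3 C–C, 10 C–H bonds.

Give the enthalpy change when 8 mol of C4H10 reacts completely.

ΔH = −22416 kJ

Bonds broken (reactants):
  C–C: 6 × 336 = 2016
  C–H: 20 × 402 = 8040
  O=O: 13 × 488 = 6344
  Σ(broken) = 16400 kJ
Bonds formed (products):
  C=O: 16 × 814 = 13024
  O–H: 20 × 449 = 8980
  Σ(formed) = 22004 kJ
ΔH = Σ(broken) − Σ(formed) = 16400 − 22004 = −5604 kJ
For 4× the reaction as written: 4 × (−5604) = −22416 kJ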